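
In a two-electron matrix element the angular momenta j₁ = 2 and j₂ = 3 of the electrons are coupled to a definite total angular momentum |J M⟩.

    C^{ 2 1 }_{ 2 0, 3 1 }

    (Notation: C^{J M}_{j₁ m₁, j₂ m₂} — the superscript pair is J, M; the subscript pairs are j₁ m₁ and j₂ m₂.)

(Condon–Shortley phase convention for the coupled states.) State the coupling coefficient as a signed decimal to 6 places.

√[5·3!1!3!/8! · 2!2!4!2!3!1!] = √(36/7)
  +(−1)^1/∏(1,2,1,3,0,0)! = -1/12  (running -1/12)
  +(−1)^2/∏(2,1,0,2,1,1)! = 1/4  (running 1/6)
⟨..|..⟩ = √(36/7)·(1/6) = +0.377964

+√(1/7) = +0.377964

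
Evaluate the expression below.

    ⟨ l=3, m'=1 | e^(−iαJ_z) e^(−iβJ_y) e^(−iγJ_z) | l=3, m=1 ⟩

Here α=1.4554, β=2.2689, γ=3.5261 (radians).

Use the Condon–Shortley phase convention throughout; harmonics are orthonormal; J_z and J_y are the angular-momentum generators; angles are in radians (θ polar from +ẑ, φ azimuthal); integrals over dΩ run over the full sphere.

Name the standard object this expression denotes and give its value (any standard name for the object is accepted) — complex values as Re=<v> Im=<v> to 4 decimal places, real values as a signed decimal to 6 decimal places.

This is a Wigner D-matrix element — the rotation-matrix element ⟨l m'| R(α,β,γ) |l m⟩ in the angular-momentum basis.
D^3_{1,1}(1.4554,2.2689,3.5261) = e^{-i·1·1.4554}·d^3_{1,1}(2.2689)·e^{-i·1·3.5261}. Compute d first:
c=cos(2.268900/2)=0.422631, s=sin(2.268900/2)=0.906302; N=√[24·2·24·2]=48.000000
The bounds max(0,m−m')=0 and min(l+m,l−m')=2 give 3 terms
  k=0: (−1)^0·48.0000/(48)·0.4226^6·0.9063^0 = +0.005699
  k=1: (−1)^1·48.0000/(6)·0.4226^4·0.9063^2 = -0.209643
  k=2: (−1)^2·48.0000/(8)·0.4226^2·0.9063^4 = +0.723045
d^3_{1,1}(2.2689) = +0.005699 -0.209643 +0.723045 = +0.519100
D = (+0.115140-0.993349i)·(+0.519100)·(-0.926983+0.375103i) = +0.138016+0.500417i

Wigner D-matrix element, Re=0.1380 Im=0.5004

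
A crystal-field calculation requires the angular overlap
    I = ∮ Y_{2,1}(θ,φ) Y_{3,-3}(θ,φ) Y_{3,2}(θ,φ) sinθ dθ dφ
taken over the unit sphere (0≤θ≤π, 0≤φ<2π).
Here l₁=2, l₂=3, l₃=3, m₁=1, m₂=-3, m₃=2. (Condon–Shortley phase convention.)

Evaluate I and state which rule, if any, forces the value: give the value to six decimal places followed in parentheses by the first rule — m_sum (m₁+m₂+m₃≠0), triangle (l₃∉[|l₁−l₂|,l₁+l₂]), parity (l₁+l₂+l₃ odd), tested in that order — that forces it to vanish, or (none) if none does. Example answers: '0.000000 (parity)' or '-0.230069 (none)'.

Rules hold: Σm=0, L=8 even, 1≤3≤5.
N = 5·7·7 = 245
Δ = 2!·2!·4!/9! = 1/3780
Racah Σ t=0..2: t=0:+1/24 t=1:−1/4 t=2:+1/24 = -1/6
⇒ 3j(2 3 3; 0 0 0)² = 4/105, sgn +1
Racah Σ t=0..0: t=0:+1/48 = 1/48
⇒ 3j(2 3 3; 1 -3 2)² = 5/84, sgn -1
4πI² = N·(3j₀)²·(3jₘ)² = 5/9
I = -1·√(0.555556/4π) = -0.21026104
No selection rule forces the value: the integral is nonzero (none).

-0.210261 (none)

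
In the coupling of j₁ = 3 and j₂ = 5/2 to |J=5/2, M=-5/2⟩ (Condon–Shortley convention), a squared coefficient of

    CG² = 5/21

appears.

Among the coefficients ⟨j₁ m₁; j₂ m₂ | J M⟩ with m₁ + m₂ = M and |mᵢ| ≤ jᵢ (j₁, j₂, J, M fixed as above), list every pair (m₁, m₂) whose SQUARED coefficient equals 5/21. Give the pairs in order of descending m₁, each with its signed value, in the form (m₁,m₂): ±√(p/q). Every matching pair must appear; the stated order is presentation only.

(-3,1/2): −√(5/21)

Admissible pairs with m₁+m₂ = M = -5/2: (-3,1/2), (-2,-1/2), (-1,-3/2), (0,-5/2)
  (m₁,m₂)=(0,-5/2): CG² = 5/42, CG = +√(5/42)
  (m₁,m₂)=(-1,-3/2): CG² = 2/7, CG = −√(2/7)
  (m₁,m₂)=(-2,-1/2): CG² = 5/14, CG = +√(5/14)
  (m₁,m₂)=(-3,1/2): CG² = 5/21, CG = −√(5/21)   ← matches the target
Pairs with CG² = 5/21: (-3,1/2): −√(5/21)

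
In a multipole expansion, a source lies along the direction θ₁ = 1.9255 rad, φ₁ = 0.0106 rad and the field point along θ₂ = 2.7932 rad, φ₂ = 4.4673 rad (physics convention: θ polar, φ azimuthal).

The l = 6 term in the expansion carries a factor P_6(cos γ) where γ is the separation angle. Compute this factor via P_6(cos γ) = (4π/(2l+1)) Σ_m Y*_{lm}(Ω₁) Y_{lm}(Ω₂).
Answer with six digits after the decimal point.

Summing Y*_{l m}(θ₁,φ₁)·Y_{l m}(θ₂,φ₂) over m ∈ [−6, 6]; prefactor 4π/(2·6+1) = 0.966644:
  term(m=-6) = -0.000009-0.000251i   from Y*(Ω₁)=+0.327842+0.020879i, Y(Ω₂)=-0.000077-0.000761i
  term(m=-5) = -0.002944+0.000886i   from Y*(Ω₁)=-0.420879-0.022328i, Y(Ω₂)=+0.006863-0.002469i
  term(m=-4) = +0.001985+0.003252i   from Y*(Ω₁)=+0.090106+0.003823i, Y(Ω₂)=+0.023521+0.035095i
  term(m=-3) = -0.035452+0.036776i   from Y*(Ω₁)=+0.311981+0.009924i, Y(Ω₂)=-0.109774+0.121371i
  term(m=-2) = +0.071117+0.039909i   from Y*(Ω₁)=-0.197891-0.004196i, Y(Ω₂)=-0.363488-0.193963i
  term(m=-1) = -0.035510+0.135840i   from Y*(Ω₁)=-0.249742-0.002647i, Y(Ω₂)=+0.136406-0.545367i
  term(m=+0) = +0.016758+0.000000i   from Y*(Ω₁)=+0.221712-0.000000i, Y(Ω₂)=+0.075584+0.000000i
  term(m=+1) = -0.035510-0.135840i   from Y*(Ω₁)=+0.249742-0.002647i, Y(Ω₂)=-0.136406-0.545367i
  term(m=+2) = +0.071117-0.039909i   from Y*(Ω₁)=-0.197891+0.004196i, Y(Ω₂)=-0.363488+0.193963i
  term(m=+3) = -0.035452-0.036776i   from Y*(Ω₁)=-0.311981+0.009924i, Y(Ω₂)=+0.109774+0.121371i
  term(m=+4) = +0.001985-0.003252i   from Y*(Ω₁)=+0.090106-0.003823i, Y(Ω₂)=+0.023521-0.035095i
  term(m=+5) = -0.002944-0.000886i   from Y*(Ω₁)=+0.420879-0.022328i, Y(Ω₂)=-0.006863-0.002469i
  term(m=+6) = -0.000009+0.000251i   from Y*(Ω₁)=+0.327842-0.020879i, Y(Ω₂)=-0.000077+0.000761i
Total Σ_m = +0.015133-0.000000i. Multiply by 0.966644: +0.014628-0.000000i. P_6(cos γ) = 0.014628

0.014628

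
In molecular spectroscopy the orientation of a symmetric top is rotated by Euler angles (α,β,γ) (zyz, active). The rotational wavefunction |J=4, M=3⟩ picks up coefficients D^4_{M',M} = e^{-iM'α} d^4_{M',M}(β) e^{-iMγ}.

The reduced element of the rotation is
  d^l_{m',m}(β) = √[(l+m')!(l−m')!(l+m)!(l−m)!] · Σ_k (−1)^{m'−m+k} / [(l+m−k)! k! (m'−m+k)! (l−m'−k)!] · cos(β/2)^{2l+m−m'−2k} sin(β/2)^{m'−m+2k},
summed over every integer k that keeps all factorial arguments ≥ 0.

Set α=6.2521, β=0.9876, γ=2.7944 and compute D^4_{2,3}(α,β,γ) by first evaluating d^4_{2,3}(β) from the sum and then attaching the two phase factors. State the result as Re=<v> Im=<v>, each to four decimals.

Re=-0.0429 Im=-0.0850

D^4_{2,3}(6.2521,0.9876,2.7944) = e^{-i·2·6.2521}·d^4_{2,3}(0.9876)·e^{-i·3·2.7944}. Compute d first:
Half-angle: c=0.880538, s=0.473975. N=√(720·2·5040·1)=2693.993318
k∈{1,2} keeps every argument non-negative
  k=1: (−1)^0·2693.9933/(720)·0.8805^7·0.4740^1 = +0.727875
  k=2: (−1)^1·2693.9933/(240)·0.8805^5·0.4740^3 = -0.632693
d^4_{2,3}(0.9876) = +0.727875 -0.632693 = +0.095182
Attach z-rotation phases: D = e^{-i(2)(6.2521)}·(+0.095182)·e^{-i(3)(2.7944)} = -0.042856-0.084988i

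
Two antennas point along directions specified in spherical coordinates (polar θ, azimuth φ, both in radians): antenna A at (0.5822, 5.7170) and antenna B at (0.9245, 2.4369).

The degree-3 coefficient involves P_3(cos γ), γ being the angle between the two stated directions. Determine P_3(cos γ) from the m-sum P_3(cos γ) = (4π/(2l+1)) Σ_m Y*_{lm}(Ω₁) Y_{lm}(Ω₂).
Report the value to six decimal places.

-0.101590

Term-by-term m-sum for l=3 (normalisation 4π/7 = 1.795196):
  m=-3: Y*=-0.00884 - 0.06880j  Y=0.10974 - 0.18171j  product -0.01347 - 0.00594j
  m=-2: Y*=0.10956 - 0.23368j  Y=0.06304 + 0.38715j  product 0.09738 + 0.02769j
  m=-1: Y*=0.37317 - 0.23719j  Y=-0.15988 - 0.13595j  product -0.09191 - 0.01281j
  m=+0: Y*=0.15219 + 0.00000j  Y=-0.26667 + 0.00000j  product -0.04058 + 0.00000j
  m=+1: Y*=-0.37317 - 0.23719j  Y=0.15988 - 0.13595j  product -0.09191 + 0.01281j
  m=+2: Y*=0.10956 + 0.23368j  Y=0.06304 - 0.38715j  product 0.09738 - 0.02769j
  m=+3: Y*=0.00884 - 0.06880j  Y=-0.10974 - 0.18171j  product -0.01347 + 0.00594j
Σ over m = -0.05659 - 0.00000j; ×(4π/7) → -0.10159 - 0.00000j. Real part: -0.101590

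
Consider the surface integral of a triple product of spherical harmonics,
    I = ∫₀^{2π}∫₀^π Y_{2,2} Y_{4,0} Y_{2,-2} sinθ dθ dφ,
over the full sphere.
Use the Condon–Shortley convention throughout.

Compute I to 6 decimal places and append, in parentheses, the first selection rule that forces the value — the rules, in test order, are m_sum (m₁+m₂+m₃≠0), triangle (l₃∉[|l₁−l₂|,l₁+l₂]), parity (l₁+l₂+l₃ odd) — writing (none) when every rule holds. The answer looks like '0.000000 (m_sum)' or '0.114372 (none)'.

0.040299 (none)

Rules hold: Σm=0, L=8 even, 2≤2≤6.
N = 5·9·5 = 225
Δ = 4!·0!·4!/9! = 1/630
Racah Σ t=2..2: t=2:+1/16 = 1/16
⇒ 3j(2 4 2; 0 0 0)² = 2/35, sgn +1
Racah Σ t=0..0: t=0:+1/576 = 1/576
⇒ 3j(2 4 2; 2 0 -2)² = 1/630, sgn +1
4πI² = N·(3j₀)²·(3jₘ)² = 1/49
I = +1·√(0.0204082/4π) = 0.04029926
No selection rule forces the value: the integral is nonzero (none).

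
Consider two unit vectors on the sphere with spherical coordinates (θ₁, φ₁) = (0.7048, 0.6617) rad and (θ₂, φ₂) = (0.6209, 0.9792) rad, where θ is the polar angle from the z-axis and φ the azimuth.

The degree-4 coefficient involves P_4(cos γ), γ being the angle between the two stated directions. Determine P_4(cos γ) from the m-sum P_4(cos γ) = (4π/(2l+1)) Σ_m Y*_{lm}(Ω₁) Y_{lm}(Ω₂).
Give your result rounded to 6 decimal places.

0.787489

Term-by-term m-sum for l=4 (normalisation 4π/9 = 1.396263):
  m=-4: Y*=-0.068619+0.037024i  Y=-0.036208+0.035478i  product +0.001171-0.003775i
  m=-3: Y*=-0.104378+0.237353i  Y=-0.196300-0.040609i  product +0.030128-0.042354i
  m=-2: Y*=+0.105279+0.416830i  Y=-0.155378-0.380589i  product +0.142283-0.104834i
  m=-1: Y*=+0.195575+0.152320i  Y=+0.203596-0.303029i  product +0.085976-0.028253i
  m=+0: Y*=-0.277513-0.000000i  Y=-0.161731+0.000000i  product +0.044883+0.000000i
  m=+1: Y*=-0.195575+0.152320i  Y=-0.203596-0.303029i  product +0.085976+0.028253i
  m=+2: Y*=+0.105279-0.416830i  Y=-0.155378+0.380589i  product +0.142283+0.104834i
  m=+3: Y*=+0.104378+0.237353i  Y=+0.196300-0.040609i  product +0.030128+0.042354i
  m=+4: Y*=-0.068619-0.037024i  Y=-0.036208-0.035478i  product +0.001171+0.003775i
Σ over m = +0.563997+0.000000i; ×(4π/9) → +0.787489+0.000000i. Real part: 0.787489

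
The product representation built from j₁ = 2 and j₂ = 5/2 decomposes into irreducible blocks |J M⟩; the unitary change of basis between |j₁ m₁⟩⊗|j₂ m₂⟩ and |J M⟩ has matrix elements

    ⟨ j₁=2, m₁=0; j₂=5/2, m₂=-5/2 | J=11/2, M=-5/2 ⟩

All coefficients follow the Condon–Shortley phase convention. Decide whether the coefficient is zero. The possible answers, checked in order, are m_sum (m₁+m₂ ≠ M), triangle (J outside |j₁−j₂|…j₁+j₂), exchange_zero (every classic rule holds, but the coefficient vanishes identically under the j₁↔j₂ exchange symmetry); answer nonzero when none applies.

triangle

m-sum: m₁+m₂ = 0+(-5/2) = -5/2, M = -5/2  ✓
triangle: need |j₁−j₂| ≤ J ≤ j₁+j₂, i.e. J ∈ [1/2, 9/2]; J = 11/2 is outside ✗ ⇒ coefficient is 0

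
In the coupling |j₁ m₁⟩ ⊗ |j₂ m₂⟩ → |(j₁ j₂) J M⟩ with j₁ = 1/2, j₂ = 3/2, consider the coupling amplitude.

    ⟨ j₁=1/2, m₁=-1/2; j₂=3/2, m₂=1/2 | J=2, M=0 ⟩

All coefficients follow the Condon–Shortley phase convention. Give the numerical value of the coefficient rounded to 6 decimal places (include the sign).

+√(1/2) = +0.707107

j₁+j₂−J=0  J+j₁−j₂=1  J−j₁+j₂=3  j₁+j₂+J+1=5
(j₁±m₁, j₂±m₂, J±M) = (0,1,2,1,2,2)
P² = 2
sum k=0..0:
  [0] +1/2 = 1/2
S = 1/2
C² = P²·S² = 1/2 ; C = +0.707107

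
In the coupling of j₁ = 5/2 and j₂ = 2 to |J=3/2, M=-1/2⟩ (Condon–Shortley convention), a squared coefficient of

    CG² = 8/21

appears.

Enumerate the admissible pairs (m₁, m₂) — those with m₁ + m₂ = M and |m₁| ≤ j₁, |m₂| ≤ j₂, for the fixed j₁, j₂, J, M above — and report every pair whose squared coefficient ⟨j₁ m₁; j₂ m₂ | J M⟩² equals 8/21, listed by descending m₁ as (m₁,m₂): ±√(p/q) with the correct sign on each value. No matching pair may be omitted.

(-5/2,2): −√(8/21)

Admissible pairs with m₁+m₂ = M = -1/2: (-5/2,2), (-3/2,1), (-1/2,0), (1/2,-1), (3/2,-2)
  (m₁,m₂)=(3/2,-2): CG² = 32/105, CG = +√(32/105)
  (m₁,m₂)=(1/2,-1): CG² = 5/21, CG = −√(5/21)
  (m₁,m₂)=(-1/2,0): CG² = 2/35, CG = +√(2/35)
  (m₁,m₂)=(-3/2,1): CG² = 2/105, CG = +√(2/105)
  (m₁,m₂)=(-5/2,2): CG² = 8/21, CG = −√(8/21)   ← matches the target
Pairs with CG² = 8/21: (-5/2,2): −√(8/21)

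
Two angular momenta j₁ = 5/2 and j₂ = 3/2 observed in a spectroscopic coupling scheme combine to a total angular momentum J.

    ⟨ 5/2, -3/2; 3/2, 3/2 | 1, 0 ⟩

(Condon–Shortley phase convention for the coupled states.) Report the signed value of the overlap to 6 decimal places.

−√(1/5) = -0.447214

j₁+j₂−J=3  J+j₁−j₂=2  J−j₁+j₂=0  j₁+j₂+J+1=6
(j₁±m₁, j₂±m₂, J±M) = (1,4,3,0,1,1)
P² = 36/5
sum k=3..3:
  [3] −1/6 = -1/6
S = -1/6
C² = P²·S² = 1/5 ; C = -0.447214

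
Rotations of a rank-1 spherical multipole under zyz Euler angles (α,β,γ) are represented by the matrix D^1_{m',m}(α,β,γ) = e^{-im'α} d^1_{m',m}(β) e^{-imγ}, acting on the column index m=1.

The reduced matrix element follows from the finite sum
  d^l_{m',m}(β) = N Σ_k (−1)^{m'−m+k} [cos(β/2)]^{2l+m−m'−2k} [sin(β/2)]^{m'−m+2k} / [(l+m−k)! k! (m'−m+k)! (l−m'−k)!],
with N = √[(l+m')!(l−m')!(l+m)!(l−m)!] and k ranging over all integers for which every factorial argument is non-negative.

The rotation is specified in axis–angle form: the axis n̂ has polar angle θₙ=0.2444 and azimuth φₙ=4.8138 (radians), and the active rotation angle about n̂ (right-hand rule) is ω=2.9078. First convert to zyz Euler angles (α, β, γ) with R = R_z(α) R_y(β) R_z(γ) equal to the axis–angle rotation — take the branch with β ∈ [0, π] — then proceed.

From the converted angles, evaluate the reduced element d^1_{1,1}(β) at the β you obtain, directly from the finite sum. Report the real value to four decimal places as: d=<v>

Axis–angle → zyz. n̂ = (sinθₙcosφₙ, sinθₙsinφₙ, cosθₙ) = (+0.024497, -0.240731, +0.970283), ω = 2.9078.
R = I cosω + sinω [n̂]ₓ + (1−cosω) n̂n̂ᵀ gives
  R = [-0.971611, -0.236418, -0.008879; +0.213150, -0.858468, -0.466475; +0.102661, -0.455125, +0.884490]
β = atan2(√(R₁₃²+R₂₃²), R₃₃) = 0.485397; α = atan2(R₂₃, R₁₃) mod 2π = 4.693357; γ = atan2(R₃₂, −R₃₁) mod 2π = 4.490535
d^1_{1,1}(β=0.4854) via the finite sum:
With c≡cos(β/2)=0.970693 and s≡sin(β/2)=0.240323, N=[2·1·2·1]^{1/2}=2.000000
The bounds max(0,m−m')=0 and min(l+m,l−m')=0 give 1 term
  k=0: (−1)^0·2.0000/(2)·0.9707^2·0.2403^0 = +0.942245
d^1_{1,1}(0.4854) = +0.942245

d=0.9422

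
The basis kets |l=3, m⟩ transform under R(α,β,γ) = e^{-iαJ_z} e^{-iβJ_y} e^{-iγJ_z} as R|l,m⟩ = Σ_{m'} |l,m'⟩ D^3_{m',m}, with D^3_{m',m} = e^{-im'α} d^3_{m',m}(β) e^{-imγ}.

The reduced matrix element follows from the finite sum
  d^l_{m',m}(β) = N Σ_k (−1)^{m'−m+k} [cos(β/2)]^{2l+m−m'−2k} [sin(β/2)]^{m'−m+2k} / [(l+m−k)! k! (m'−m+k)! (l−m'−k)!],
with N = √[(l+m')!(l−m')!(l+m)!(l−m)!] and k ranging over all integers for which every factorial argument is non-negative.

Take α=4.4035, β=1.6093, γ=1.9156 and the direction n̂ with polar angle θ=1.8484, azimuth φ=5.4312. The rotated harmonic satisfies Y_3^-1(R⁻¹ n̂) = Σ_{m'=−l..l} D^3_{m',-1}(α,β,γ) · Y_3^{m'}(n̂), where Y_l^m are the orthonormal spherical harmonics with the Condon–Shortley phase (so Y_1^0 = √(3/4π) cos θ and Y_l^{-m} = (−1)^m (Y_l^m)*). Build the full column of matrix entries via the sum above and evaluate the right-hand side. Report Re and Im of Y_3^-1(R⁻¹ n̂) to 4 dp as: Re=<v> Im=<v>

Need the full column D^3_{m',-1} for m'=−3..3 at α=4.4035, β=1.6093, γ=1.9156.
cos(β/2)=0.693363, sin(β/2)=0.720588
d^3_{-3,-1}: single k=2 term ⇒ +0.464797;  D = -0.388310+0.255444i
d^3_{-2,-1}: k∈[1..2] ⇒ +0.365167 -0.788813 = -0.423646;  D = +0.114213+0.407959i
d^3_{-1,-1}: k∈[0..2] ⇒ +0.111113 -0.960081 +0.777716 = -0.071251;  D = -0.071205-0.002558i
d^3_{0,-1}: k∈[0..2] ⇒ -0.400021 +1.296152 -0.466645 = +0.429486;  D = -0.145171+0.404207i
d^3_{1,-1}: k∈[0..2] ⇒ +0.720061 -1.036955 +0.139998 = -0.176896;  D = +0.140428+0.107575i
d^3_{2,-1}: k∈[0..1] ⇒ -0.788813 +0.425987 = -0.362826;  D = -0.297760+0.207320i
d^3_{3,-1}: single k=0 term ⇒ +0.502014;  D = +0.148032+0.479692i
Y_3^{m'}(θ=1.8484,φ=5.4312) and Σ D·Y over m':
  (-0.3883+0.2554i)·(-0.3093+0.2051i)  (+0.1142+0.4080i)·(+0.0344-0.2567i)  (-0.0712-0.0026i)·(-0.1278-0.1461i)  (-0.1452+0.4042i)·(+0.2684+0.0000i)  (+0.1404+0.1076i)·(+0.1278-0.1461i)  (-0.2978+0.2073i)·(+0.0344+0.2567i)  (+0.1480+0.4797i)·(+0.3093+0.2051i)
Y_3^-1(R⁻¹ n̂) = +0.063704+0.047911i

Re=0.0637 Im=0.0479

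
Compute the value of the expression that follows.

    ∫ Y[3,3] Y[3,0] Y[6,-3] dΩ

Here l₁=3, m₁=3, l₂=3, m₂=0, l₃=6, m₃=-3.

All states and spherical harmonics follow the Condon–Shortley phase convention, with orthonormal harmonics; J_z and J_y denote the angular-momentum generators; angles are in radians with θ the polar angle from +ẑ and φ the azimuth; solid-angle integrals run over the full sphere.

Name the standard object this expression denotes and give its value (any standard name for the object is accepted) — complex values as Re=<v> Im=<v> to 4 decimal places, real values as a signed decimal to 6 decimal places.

This is a Gaunt coefficient — the integral of a triple product of spherical harmonics over the sphere.
Checks pass: Σm=0; 12 even; l₃=6∈[0,6].
(2·3+1)(2·3+1)(2·6+1) = 637
Δ: 0! 6! 6! / 13! → 1/12012
sum: t=0:+1/1296 = 1/1296
3j²(3 3 6; 0 0 0) = Δ·Π!·Σ² = 100/3003  (sign +1)
sum: t=0:+1/25920 = 1/25920
3j²(3 3 6; 3 0 -3) = Δ·Π!·Σ² = 1/143  (sign -1)
combine: 4πI² = 637·100/3003·1/143 = 700/4719
take √, sign -1: I = -0.10864734

Gaunt coefficient, -0.108647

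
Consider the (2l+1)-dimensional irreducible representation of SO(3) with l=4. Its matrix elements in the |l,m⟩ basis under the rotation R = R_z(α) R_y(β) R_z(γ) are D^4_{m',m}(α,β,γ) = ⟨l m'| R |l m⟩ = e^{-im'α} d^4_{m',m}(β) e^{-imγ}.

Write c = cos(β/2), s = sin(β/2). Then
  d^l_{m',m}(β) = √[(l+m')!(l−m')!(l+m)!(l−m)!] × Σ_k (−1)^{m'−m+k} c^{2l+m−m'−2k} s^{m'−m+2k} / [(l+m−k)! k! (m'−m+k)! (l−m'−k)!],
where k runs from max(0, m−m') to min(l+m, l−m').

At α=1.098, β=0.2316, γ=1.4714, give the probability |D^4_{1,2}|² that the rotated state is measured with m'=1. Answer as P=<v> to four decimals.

First d^4_{1,2}(β=0.2316), then the phase factors e^{-i(1)α} and e^{-i(2)γ}:
c=cos(0.231600/2)=0.993303, s=sin(0.231600/2)=0.115541; N=√[120·6·720·2]=1018.233765
Admissible k: 1..3 (factorial args all ≥0)
  k=1: (−1)^0·1018.2338/(240)·0.9933^7·0.1155^1 = +0.467676
  k=2: (−1)^1·1018.2338/(48)·0.9933^5·0.1155^3 = -0.031639
  k=3: (−1)^2·1018.2338/(72)·0.9933^3·0.1155^5 = +0.000285
d^4_{1,2}(0.2316) = +0.467676 -0.031639 +0.000285 = +0.436322
|D^4_{1,2}|² = |d^4_{1,2}(β)|² = (+0.436322)² = 0.190377 (the z-rotation phases have unit modulus)

P=0.1904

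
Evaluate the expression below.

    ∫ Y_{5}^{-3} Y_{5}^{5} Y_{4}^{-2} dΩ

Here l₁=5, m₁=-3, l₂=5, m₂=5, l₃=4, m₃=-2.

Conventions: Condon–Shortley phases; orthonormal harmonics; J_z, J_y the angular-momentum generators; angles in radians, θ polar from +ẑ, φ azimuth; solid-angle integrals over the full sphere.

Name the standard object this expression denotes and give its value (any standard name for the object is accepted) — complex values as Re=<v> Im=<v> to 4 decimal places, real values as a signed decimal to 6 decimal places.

Gaunt coefficient, -0.184127

This is a Gaunt coefficient — the integral of a triple product of spherical harmonics over the sphere.
Checks pass: Σm=0; 14 even; l₃=4∈[0,10].
(2·5+1)(2·5+1)(2·4+1) = 1089
Δ: 6! 4! 4! / 15! → 1/3153150
sum: t=1:−1/69120 t=2:+1/1728 t=3:−1/576 t=4:+1/1728 t=5:−1/69120 = -7/11520
3j²(5 5 4; 0 0 0) = Δ·Π!·Σ² = 2/143  (sign -1)
sum: t=6:+1/69120 = 1/69120
3j²(5 5 4; -3 5 -2) = Δ·Π!·Σ² = 4/143  (sign +1)
combine: 4πI² = 1089·2/143·4/143 = 72/169
take √, sign -1: I = -0.18412721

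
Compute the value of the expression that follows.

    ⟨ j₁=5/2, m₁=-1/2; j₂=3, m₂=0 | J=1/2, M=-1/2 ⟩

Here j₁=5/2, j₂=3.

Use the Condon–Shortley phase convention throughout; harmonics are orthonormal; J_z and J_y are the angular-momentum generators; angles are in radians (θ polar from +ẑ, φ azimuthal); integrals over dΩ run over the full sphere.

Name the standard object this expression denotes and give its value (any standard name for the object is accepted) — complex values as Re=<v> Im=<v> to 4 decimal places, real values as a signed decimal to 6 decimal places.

Clebsch–Gordan coefficient, −√(1/7) ≈ -0.377964

This is a Clebsch–Gordan (vector-coupling) coefficient.
√[2·5!0!1!/7! · 2!3!3!3!0!1!] = √(144/7)
  +(−1)^3/∏(3,2,0,0,0,1)! = -1/12  (running -1/12)
⟨..|..⟩ = √(144/7)·(-1/12) = -0.377964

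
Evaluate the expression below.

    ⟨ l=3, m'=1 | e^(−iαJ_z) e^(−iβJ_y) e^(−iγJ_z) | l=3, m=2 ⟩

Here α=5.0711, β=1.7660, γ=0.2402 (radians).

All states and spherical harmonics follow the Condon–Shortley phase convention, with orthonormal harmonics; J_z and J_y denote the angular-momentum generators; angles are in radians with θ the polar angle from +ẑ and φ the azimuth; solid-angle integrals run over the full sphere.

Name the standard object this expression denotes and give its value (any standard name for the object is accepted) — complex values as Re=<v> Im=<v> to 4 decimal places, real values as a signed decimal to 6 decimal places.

This is a Wigner D-matrix element — the rotation-matrix element ⟨l m'| R(α,β,γ) |l m⟩ in the angular-momentum basis.
D^3_{1,2}(5.0711,1.7660,0.2402) = e^{-i·1·5.0711}·d^3_{1,2}(1.7660)·e^{-i·2·0.2402}. Compute d first:
Half-angle: c=0.634836, s=0.772647. N=√(24·2·120·1)=75.894664
k: max(0,(2)−(1))=1 … min(3+(2),3−(1))=2
  k=1: (−1)^0·75.8947/(24)·0.6348^5·0.7726^1 = +0.251935
  k=2: (−1)^1·75.8947/(12)·0.6348^3·0.7726^3 = -0.746376
d^3_{1,2}(1.7660) = +0.251935 -0.746376 = -0.494441
D = (+0.351068+0.936350i)·(-0.494441)·(+0.886810-0.462134i) = -0.367889-0.330348i

Wigner D-matrix element, Re=-0.3679 Im=-0.3303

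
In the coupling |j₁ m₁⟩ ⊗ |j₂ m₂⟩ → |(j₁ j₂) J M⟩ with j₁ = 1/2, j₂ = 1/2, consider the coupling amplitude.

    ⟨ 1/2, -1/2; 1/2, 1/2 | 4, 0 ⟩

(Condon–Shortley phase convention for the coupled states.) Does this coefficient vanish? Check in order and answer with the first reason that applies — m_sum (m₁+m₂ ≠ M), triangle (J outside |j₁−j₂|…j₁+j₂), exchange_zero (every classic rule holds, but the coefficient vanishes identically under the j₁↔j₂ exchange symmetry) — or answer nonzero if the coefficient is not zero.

m-sum: m₁+m₂ = -1/2+1/2 = 0, M = 0  ✓
triangle: need |j₁−j₂| ≤ J ≤ j₁+j₂, i.e. J ∈ [0, 1]; J = 4 is outside ✗ ⇒ coefficient is 0

triangle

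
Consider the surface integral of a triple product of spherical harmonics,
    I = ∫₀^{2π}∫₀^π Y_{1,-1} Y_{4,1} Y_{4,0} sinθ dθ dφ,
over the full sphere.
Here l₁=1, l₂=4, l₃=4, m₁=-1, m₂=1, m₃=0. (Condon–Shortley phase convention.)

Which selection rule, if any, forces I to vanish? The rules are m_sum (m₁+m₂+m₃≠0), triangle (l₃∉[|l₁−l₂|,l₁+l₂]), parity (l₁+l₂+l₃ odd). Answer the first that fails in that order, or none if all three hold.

Σmᵢ = 0  ✓
l₃∈[|l₁−l₂|,l₁+l₂]=[3,5], have l₃=4  ✓
Σlᵢ = 9 ⇒ odd  ✗

parity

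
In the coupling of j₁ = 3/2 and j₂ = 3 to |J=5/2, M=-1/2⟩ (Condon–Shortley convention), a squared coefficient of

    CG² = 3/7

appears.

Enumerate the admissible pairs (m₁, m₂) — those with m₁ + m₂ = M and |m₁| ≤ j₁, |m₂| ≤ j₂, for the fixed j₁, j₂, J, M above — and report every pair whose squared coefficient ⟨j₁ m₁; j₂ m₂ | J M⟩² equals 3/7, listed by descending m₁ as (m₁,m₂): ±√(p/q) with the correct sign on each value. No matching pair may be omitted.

(3/2,-2): +√(3/7)

Admissible pairs with m₁+m₂ = M = -1/2: (-3/2,1), (-1/2,0), (1/2,-1), (3/2,-2)
  (m₁,m₂)=(3/2,-2): CG² = 3/7, CG = +√(3/7)   ← matches the target
  (m₁,m₂)=(1/2,-1): CG² = 1/70, CG = −√(1/70)
  (m₁,m₂)=(-1/2,0): CG² = 6/35, CG = −√(6/35)
  (m₁,m₂)=(-3/2,1): CG² = 27/70, CG = +√(27/70)
Pairs with CG² = 3/7: (3/2,-2): +√(3/7)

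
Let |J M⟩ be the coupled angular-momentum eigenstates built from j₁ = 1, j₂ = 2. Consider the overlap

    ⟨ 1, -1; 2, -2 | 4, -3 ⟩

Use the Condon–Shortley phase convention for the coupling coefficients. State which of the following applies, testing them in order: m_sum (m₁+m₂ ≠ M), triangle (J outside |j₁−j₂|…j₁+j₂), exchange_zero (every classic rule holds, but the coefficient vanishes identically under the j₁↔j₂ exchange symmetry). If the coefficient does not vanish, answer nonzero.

triangle

m-sum: m₁+m₂ = -1+(-2) = -3, M = -3  ✓
triangle: need |j₁−j₂| ≤ J ≤ j₁+j₂, i.e. J ∈ [1, 3]; J = 4 is outside ✗ ⇒ coefficient is 0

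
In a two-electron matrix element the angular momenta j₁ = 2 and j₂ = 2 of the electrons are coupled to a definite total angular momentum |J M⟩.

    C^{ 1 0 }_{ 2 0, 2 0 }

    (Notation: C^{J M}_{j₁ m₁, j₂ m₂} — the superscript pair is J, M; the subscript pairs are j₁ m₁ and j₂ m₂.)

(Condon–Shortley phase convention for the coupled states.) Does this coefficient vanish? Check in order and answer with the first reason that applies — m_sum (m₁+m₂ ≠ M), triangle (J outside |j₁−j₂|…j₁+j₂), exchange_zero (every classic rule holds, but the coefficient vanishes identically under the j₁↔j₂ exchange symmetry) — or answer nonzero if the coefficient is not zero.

m-sum: m₁+m₂ = 0+0 = 0, M = 0  ✓
triangle: |j₁−j₂| = 0 ≤ J = 1 ≤ j₁+j₂ = 4  ✓
exchange: j₁=j₂ and m₁=m₂, and (−1)^(j₁+j₂−J) = (−1)^3 = −1 forces ⟨j₁m₁;j₂m₂|JM⟩ = −⟨j₂m₂;j₁m₁|JM⟩ = −⟨j₁m₁;j₂m₂|JM⟩ ⇒ the coefficient vanishes identically
Racah sum check: Σ_k collapses to 0 ⇒ CG = 0

exchange_zero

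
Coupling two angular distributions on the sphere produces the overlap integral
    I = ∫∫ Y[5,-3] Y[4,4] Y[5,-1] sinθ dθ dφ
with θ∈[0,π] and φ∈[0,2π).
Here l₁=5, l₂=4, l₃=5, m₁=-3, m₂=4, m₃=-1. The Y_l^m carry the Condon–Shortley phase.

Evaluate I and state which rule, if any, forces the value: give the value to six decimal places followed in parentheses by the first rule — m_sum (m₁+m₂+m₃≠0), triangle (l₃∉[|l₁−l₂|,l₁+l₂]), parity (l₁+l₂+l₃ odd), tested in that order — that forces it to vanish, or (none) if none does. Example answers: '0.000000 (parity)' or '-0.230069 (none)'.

-0.168084 (none)

Rules hold: Σm=0, L=14 even, 1≤5≤9.
N = 11·9·11 = 1089
Δ = 4!·6!·4!/15! = 1/3153150
Racah Σ t=0..4: t=0:+1/69120 t=1:−1/1728 t=2:+1/576 t=3:−1/1728 t=4:+1/69120 = 7/11520
⇒ 3j(5 4 5; 0 0 0)² = 2/143, sgn -1
Racah Σ t=4..4: t=4:+1/27648 = 1/27648
⇒ 3j(5 4 5; -3 4 -1)² = 10/429, sgn +1
4πI² = N·(3j₀)²·(3jₘ)² = 60/169
I = -1·√(0.35503/4π) = -0.16808437
No selection rule forces the value: the integral is nonzero (none).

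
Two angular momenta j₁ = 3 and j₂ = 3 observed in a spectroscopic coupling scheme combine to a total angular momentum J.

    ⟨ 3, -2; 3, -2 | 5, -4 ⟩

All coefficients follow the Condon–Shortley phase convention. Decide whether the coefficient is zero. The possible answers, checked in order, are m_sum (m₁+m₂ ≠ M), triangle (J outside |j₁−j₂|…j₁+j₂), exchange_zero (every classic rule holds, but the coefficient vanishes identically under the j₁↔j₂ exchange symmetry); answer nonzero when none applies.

m-sum: m₁+m₂ = -2+(-2) = -4, M = -4  ✓
triangle: |j₁−j₂| = 0 ≤ J = 5 ≤ j₁+j₂ = 6  ✓
exchange: j₁=j₂ and m₁=m₂, and (−1)^(j₁+j₂−J) = (−1)^1 = −1 forces ⟨j₁m₁;j₂m₂|JM⟩ = −⟨j₂m₂;j₁m₁|JM⟩ = −⟨j₁m₁;j₂m₂|JM⟩ ⇒ the coefficient vanishes identically
Racah sum check: Σ_k collapses to 0 ⇒ CG = 0

exchange_zero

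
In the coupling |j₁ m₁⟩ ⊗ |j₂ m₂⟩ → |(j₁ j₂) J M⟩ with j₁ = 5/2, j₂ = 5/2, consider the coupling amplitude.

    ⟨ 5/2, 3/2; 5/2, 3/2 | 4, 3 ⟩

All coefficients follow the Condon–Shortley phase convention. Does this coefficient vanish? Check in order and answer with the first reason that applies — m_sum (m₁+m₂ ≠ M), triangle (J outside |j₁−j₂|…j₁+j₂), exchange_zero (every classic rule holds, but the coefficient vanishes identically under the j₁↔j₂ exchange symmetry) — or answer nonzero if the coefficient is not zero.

m-sum: m₁+m₂ = 3/2+3/2 = 3, M = 3  ✓
triangle: |j₁−j₂| = 0 ≤ J = 4 ≤ j₁+j₂ = 5  ✓
exchange: j₁=j₂ and m₁=m₂, and (−1)^(j₁+j₂−J) = (−1)^1 = −1 forces ⟨j₁m₁;j₂m₂|JM⟩ = −⟨j₂m₂;j₁m₁|JM⟩ = −⟨j₁m₁;j₂m₂|JM⟩ ⇒ the coefficient vanishes identically
Racah sum check: Σ_k collapses to 0 ⇒ CG = 0

exchange_zero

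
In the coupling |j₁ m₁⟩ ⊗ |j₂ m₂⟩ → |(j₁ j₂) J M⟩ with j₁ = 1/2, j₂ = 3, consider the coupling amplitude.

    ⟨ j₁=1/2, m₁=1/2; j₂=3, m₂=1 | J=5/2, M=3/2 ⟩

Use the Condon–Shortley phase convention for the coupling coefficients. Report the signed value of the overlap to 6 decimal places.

j₁+j₂−J=1  J+j₁−j₂=0  J−j₁+j₂=5  j₁+j₂+J+1=7
(j₁±m₁, j₂±m₂, J±M) = (1,0,4,2,4,1)
P² = 1152/7
sum k=0..0:
  [0] +1/24 = 1/24
S = 1/24
C² = P²·S² = 2/7 ; C = +0.534522

+√(2/7) ≈ +0.534522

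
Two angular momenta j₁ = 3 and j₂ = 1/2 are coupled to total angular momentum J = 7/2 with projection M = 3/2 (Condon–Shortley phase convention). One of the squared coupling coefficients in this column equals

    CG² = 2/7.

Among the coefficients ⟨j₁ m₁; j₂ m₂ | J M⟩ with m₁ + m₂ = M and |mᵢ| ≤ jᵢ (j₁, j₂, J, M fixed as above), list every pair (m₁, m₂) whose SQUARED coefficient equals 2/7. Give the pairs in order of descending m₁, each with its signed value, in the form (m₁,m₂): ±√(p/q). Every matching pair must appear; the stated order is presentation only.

Admissible pairs with m₁+m₂ = M = 3/2: (1,1/2), (2,-1/2)
  (m₁,m₂)=(2,-1/2): CG² = 2/7, CG = +√(2/7)   ← matches the target
  (m₁,m₂)=(1,1/2): CG² = 5/7, CG = +√(5/7)
Pairs with CG² = 2/7: (2,-1/2): +√(2/7)

(2,-1/2): +√(2/7)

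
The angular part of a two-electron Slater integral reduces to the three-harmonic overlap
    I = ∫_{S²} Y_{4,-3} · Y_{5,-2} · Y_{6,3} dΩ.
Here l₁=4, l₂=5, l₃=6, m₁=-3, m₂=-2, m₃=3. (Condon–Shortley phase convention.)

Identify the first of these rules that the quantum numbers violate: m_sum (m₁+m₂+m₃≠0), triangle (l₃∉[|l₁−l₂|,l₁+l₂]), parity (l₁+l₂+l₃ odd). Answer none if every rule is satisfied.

m_sum

azimuthal sum: -3 − 2 + 3 = -2  ✗
1 ≤ 6 ≤ 9 (triangle on l)
L = 4 + 5 + 6 = 15 (odd)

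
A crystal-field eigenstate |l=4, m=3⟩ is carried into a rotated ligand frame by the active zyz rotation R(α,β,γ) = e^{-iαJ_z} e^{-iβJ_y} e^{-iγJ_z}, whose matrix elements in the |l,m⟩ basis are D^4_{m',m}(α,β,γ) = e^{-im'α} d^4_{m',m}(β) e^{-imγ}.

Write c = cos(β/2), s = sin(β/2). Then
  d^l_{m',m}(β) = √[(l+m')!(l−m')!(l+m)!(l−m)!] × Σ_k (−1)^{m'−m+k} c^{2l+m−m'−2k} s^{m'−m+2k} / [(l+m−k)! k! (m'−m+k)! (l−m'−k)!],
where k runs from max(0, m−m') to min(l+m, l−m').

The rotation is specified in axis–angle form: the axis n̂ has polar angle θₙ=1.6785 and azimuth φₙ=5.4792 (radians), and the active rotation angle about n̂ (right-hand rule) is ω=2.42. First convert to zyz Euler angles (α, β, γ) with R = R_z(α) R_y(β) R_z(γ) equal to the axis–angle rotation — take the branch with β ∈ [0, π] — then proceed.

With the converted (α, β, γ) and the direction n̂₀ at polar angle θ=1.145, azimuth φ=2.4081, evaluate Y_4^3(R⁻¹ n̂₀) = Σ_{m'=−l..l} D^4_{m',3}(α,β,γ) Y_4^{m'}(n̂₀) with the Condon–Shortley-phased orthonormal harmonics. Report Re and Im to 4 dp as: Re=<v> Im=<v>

Re=0.1107 Im=-0.0052

Axis–angle → zyz. n̂ = (sinθₙcosφₙ, sinθₙsinφₙ, cosθₙ) = (+0.689822, -0.715954, -0.107496), ω = 2.4200.
R = I cosω + sinω [n̂]ₓ + (1−cosω) n̂n̂ᵀ gives
  R = [+0.082349, -0.793655, -0.602769; -0.935674, +0.146666, -0.320942; +0.343123, +0.590425, -0.730524]
β = atan2(√(R₁₃²+R₂₃²), R₃₃) = 2.389885; α = atan2(R₂₃, R₁₃) mod 2π = 3.630859; γ = atan2(R₃₂, −R₃₁) mod 2π = 2.097237
Need the full column D^4_{m',3} for m'=−4..4 at α=3.6309, β=2.3899, γ=2.0972.
cos(β/2)=0.367067, sin(β/2)=0.930195
d^4_{-4,3}: single k=7 term ⇒ +0.625614;  D = -0.230741+0.581508i
d^4_{-3,3}: k∈[6..7] ⇒ +0.610986 -0.560519 = +0.050466;  D = -0.005616-0.050153i
d^4_{-2,3}: k∈[5..6] ⇒ +0.386624 -0.827610 = -0.440986;  D = -0.249286-0.363765i
d^4_{-1,3}: k∈[4..5] ⇒ +0.179802 -0.692792 = -0.512991;  D = +0.454844+0.237226i
d^4_{0,3}: k∈[3..4] ⇒ +0.063461 -0.407538 = -0.344076;  D = -0.344064+0.002933i
d^4_{1,3}: k∈[2..3] ⇒ +0.016799 -0.179802 = -0.163003;  D = +0.143221-0.077831i
d^4_{2,3}: k∈[1..2] ⇒ +0.003125 -0.060205 = -0.057080;  D = -0.031459+0.047628i
d^4_{3,3}: k∈[0..1] ⇒ +0.000330 -0.014815 = -0.014486;  D = +0.001366-0.014421i
d^4_{4,3}: single k=0 term ⇒ -0.002362;  D = +0.000909+0.002181i
Y_4^{m'}(θ=1.145,φ=2.4081) and Σ D·Y over m':
  (-0.2307+0.5815i)·(-0.2979+0.0628i)  (-0.0056-0.0502i)·(+0.2300-0.3156i)  (-0.2493-0.3638i)·(+0.0056+0.0536i)  (+0.4548+0.2372i)·(+0.2387+0.2151i)  (-0.3441+0.0029i)·(-0.1163+0.0000i)  (+0.1432-0.0778i)·(-0.2387+0.2151i)  (-0.0315+0.0476i)·(+0.0056-0.0536i)  (+0.0014-0.0144i)·(-0.2300-0.3156i)  (+0.0009+0.0022i)·(-0.2979-0.0628i)
Y_4^3(R⁻¹ n̂) = +0.110722-0.005191i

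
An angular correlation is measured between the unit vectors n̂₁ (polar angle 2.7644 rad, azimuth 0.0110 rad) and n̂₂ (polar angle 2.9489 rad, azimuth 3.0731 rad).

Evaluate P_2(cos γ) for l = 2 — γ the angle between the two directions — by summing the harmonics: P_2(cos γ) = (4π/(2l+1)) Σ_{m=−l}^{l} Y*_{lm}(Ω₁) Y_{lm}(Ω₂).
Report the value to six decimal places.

Expand P_2 via completeness: Σ_{m} conj(Y_{2,m}) at Ω₁ times Y_{2,m} at Ω₂ —
  m=-2: Y*=(0.052387, 0.001153)  Y=(0.014033, 0.001934)  product (0.000733, 0.000118)
  m=-1: Y*=(-0.264520, -0.002910)  Y=(0.144866, 0.009938)  product (-0.038291, -0.003050)
  m=+0: Y*=(0.502431, -0.000000)  Y=(0.596084, 0.000000)  product (0.299491, 0.000000)
  m=+1: Y*=(0.264520, -0.002910)  Y=(-0.144866, 0.009938)  product (-0.038291, 0.003050)
  m=+2: Y*=(0.052387, -0.001153)  Y=(0.014033, -0.001934)  product (0.000733, -0.000118)
Total Σ_m = (0.224375, -0.000000). Multiply by 2.513274: (0.563915, -0.000000). P_2(cos γ) = 0.563915

0.563915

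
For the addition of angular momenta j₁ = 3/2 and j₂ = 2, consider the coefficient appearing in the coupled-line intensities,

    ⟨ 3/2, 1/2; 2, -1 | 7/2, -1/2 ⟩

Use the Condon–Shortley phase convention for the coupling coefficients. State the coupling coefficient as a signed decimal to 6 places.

triangle: 0!*3!*4!/8! = 144/40320
(j±m)!: 2!*1!*1!*3!*3!*4! = 1728
prefactor² = (2J+1)*Δ*N² = 1728/35
  k=0: +1/(0!*0!*1!*1!*2!*3!) = 1/12
Σ = 1/12  ⇒  CG² = 1728/35*(1/12)² = 12/35
CG = +√(12/35) = +0.585540

+0.585540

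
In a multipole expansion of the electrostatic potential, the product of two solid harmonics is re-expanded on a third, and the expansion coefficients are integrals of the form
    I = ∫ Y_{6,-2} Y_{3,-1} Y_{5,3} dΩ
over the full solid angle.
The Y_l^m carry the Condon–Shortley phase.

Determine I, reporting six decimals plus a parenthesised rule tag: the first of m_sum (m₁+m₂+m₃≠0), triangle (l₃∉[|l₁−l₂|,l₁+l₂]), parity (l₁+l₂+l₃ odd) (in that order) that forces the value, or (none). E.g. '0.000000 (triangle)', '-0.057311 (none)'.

-0.145631 (none)

m-sum 0 ✓  L=14 even ✓  3≤5≤9 ✓
Π(2lᵢ+1) = 13×7×11 = 1001
triangle coeff Δ(6,3,5) = 1/675675
Σ_t [1,3]: t=1:−1/8640 t=2:+1/2304 t=3:−1/8640 = 7/34560
(3j)²=7/429 [(6 3 5; 0 0 0)], sign=-1
Σ_t [0,2]: t=0:+1/1935360 t=1:−1/30240 t=2:+1/11520 = 1/18432
(3j)²=7/429 [(6 3 5; -2 -1 3)], sign=+1
⇒ 4πI² = 343/1287
I = (-1)√(343/1287/(4π)) = -0.14563067
No selection rule forces the value: the integral is nonzero (none).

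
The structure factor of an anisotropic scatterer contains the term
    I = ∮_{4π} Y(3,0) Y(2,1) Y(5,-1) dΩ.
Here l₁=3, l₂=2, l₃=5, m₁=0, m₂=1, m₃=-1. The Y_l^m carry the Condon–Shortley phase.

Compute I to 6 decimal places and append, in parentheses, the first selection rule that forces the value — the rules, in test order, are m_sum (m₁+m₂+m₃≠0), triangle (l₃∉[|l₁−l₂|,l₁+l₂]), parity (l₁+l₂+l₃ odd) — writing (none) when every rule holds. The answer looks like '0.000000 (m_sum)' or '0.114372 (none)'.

Checks pass: Σm=0; 10 even; l₃=5∈[1,5].
(2·3+1)(2·2+1)(2·5+1) = 385
Δ: 0! 6! 4! / 11! → 1/2310
sum: t=0:+1/144 = 1/144
3j²(3 2 5; 0 0 0) = Δ·Π!·Σ² = 10/231  (sign -1)
sum: t=0:+1/216 = 1/216
3j²(3 2 5; 0 1 -1) = Δ·Π!·Σ² = 8/231  (sign +1)
combine: 4πI² = 385·10/231·8/231 = 400/693
take √, sign -1: I = -0.21431790
No selection rule forces the value: the integral is nonzero (none).

-0.214318 (none)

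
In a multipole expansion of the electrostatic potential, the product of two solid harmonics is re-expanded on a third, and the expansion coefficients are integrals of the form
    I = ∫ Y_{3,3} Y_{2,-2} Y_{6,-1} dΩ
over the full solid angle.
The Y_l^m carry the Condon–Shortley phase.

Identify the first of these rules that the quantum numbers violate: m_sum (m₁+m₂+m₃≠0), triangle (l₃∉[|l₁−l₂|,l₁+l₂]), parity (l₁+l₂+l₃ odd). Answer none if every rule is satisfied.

triangle

azimuthal sum: 3 − 2 − 1 = 0  ✓
l₃ must lie in [1,5]; have l₃=6  ✗
L = 3 + 2 + 6 = 11 (odd)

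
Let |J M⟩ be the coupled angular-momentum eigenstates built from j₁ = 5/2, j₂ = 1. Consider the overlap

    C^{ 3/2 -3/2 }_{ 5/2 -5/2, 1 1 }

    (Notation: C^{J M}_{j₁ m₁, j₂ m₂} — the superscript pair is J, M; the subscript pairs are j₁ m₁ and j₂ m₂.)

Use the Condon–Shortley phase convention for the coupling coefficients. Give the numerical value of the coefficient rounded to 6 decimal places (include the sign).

+0.816497  (= +√(2/3))

√[4·2!3!0!/6! · 0!5!2!0!0!3!] = √(96)
  +(−1)^2/∏(2,0,3,0,0,0)! = 1/12  (running 1/12)
⟨..|..⟩ = √(96)·(1/12) = +0.816497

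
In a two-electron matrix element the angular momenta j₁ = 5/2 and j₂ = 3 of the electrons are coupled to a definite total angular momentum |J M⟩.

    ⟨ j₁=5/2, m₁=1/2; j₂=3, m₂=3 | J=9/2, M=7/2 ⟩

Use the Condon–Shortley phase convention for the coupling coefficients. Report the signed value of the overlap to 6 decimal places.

-0.696311

√[10·1!4!5!/11! · 3!2!6!0!8!1!] = √(2764800/11)
  +(−1)^1/∏(1,0,1,5,3,0)! = -1/720  (running -1/720)
⟨..|..⟩ = √(2764800/11)·(-1/720) = -0.696311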